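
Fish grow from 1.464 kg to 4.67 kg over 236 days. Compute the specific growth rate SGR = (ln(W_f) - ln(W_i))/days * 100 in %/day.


ln(W_f) = ln(4.67) = 1.5411591
ln(W_i) = ln(1.464) = 0.38117242
ln(W_f) - ln(W_i) = 1.5411591 - 0.38117242 = 1.1599867
SGR = 1.1599867 / 236 * 100 = 0.49152 %/day

0.49152 %/day


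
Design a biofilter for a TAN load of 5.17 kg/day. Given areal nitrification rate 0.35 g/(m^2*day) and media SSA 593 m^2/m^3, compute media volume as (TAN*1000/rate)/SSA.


A = 5.17*1000 / 0.35 = 14771.429 m^2
V = 14771.429 / 593 = 24.9097

24.9097 m^3


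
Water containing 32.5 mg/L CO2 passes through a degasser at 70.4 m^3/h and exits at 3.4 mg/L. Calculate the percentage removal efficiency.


CO2_out / CO2_in = 3.4 / 32.5 = 0.10461538
Fraction remaining = 0.10461538
efficiency = (1 - 0.10461538) * 100 = 89.5385 %

89.5385 %


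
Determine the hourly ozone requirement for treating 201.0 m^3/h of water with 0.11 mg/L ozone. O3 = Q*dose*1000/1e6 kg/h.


O3 demand (mg/h) = Q * dose * 1000 = 201.0 * 0.11 * 1000 = 22110 mg/h
Convert mg to kg: 22110 / 1e6 = 0.02211 kg/h

0.02211 kg/h


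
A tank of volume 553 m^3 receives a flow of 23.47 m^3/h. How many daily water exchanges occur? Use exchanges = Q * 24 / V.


Daily flow volume = 23.47 m^3/h * 24 h = 563.28 m^3/day
Exchanges = daily flow / tank volume = 563.28 / 553 = 1.01859 exchanges/day

1.01859 exchanges/day


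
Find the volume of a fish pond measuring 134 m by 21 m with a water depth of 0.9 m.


Base area = L * W = 134 * 21 = 2814 m^2
Volume = area * depth = 2814 * 0.9 = 2532.6 m^3

2532.6 m^3


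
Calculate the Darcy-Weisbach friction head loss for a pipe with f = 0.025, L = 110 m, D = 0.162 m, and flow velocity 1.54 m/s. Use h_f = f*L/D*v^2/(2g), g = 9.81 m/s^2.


v^2 = 1.54^2 = 2.3716 m^2/s^2
L/D = 110/0.162 = 679.01235
h_f = f*(L/D)*v^2/(2g) = 0.025 * 679.01235 * 2.3716 / 19.62 = 2.05192 m

2.05192 m


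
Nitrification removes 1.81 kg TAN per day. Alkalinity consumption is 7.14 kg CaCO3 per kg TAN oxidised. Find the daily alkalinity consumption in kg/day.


Alkalinity factor: 7.14 kg CaCO3 consumed per kg TAN nitrified
alk = 1.81 kg TAN * 7.14 = 12.9234 kg CaCO3/day

12.9234 kg CaCO3/day


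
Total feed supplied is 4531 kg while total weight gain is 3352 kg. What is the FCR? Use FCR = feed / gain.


FCR = feed consumed / weight gained
FCR = 4531 kg / 3352 kg = 1.35173

1.35173


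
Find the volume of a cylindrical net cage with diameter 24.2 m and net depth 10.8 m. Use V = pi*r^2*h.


r = d/2 = 24.2/2 = 12.1 m
Base area = pi*r^2 = pi*12.1^2 = 459.96058 m^2
Volume = 459.96058 * 10.8 = 4967.57 m^3

4967.57 m^3


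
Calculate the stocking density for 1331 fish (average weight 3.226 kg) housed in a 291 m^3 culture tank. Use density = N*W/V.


Total biomass = 1331 fish * 3.226 kg = 4293.806 kg
Density = total biomass / volume = 4293.806 / 291 = 14.7553 kg/m^3

14.7553 kg/m^3


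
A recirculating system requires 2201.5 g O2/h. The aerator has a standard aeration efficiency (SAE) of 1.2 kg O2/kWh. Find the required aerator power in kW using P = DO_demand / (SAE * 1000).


SAE in g O2/kWh = 1.2 * 1000 = 1200 g/kWh
P = DO_demand / SAE_g = 2201.5 / 1200 = 1.83458 kW

1.83458 kW


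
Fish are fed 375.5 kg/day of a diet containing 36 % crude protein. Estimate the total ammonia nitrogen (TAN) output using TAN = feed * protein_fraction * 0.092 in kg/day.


Protein in feed = 375.5 * 36/100 = 135.18 kg/day
TAN = protein * 0.092 = 135.18 * 0.092 = 12.43656 kg/day

12.43656 kg/day


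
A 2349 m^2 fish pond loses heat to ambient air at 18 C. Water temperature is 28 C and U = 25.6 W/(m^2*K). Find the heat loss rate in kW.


Temperature difference dT = 28 - 18 = 10 K
Heat loss (W) = U * A * dT = 25.6 * 2349 * 10 = 601344 W
Convert to kW: 601344 / 1000 = 601.344 kW

601.344 kW


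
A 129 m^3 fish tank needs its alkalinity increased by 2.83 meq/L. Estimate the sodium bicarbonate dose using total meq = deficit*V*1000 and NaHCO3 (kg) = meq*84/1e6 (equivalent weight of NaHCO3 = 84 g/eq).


Tank volume in L = 129 m^3 * 1000 = 129000 L
Total meq required = 2.83 meq/L * 129000 L = 365070 meq
NaHCO3 mass = 365070 meq * 84 mg/meq / 1e6 = 30.6659 kg

30.6659 kg


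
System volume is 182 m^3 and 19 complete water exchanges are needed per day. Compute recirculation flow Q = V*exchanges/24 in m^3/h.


Daily recirculation volume = 182 m^3 * 19 = 3458 m^3/day
Flow rate Q = daily volume / 24 h = 3458 / 24 = 144.083 m^3/h

144.083 m^3/h


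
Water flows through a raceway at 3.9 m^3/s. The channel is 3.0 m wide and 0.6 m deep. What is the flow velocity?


Cross-sectional area = W * d = 3.0 * 0.6 = 1.8 m^2
Velocity = Q / A = 3.9 / 1.8 = 2.16667 m/s

2.16667 m/s


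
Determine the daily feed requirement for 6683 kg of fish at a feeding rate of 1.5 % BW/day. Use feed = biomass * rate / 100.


Feeding rate fraction = 1.5% / 100 = 0.015
Daily feed = 6683 kg * 0.015 = 100.245 kg/day

100.245 kg/day


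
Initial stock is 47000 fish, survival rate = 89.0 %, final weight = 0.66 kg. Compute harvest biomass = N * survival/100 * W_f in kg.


Survivors = 47000 * 89.0/100 = 41830 fish
Harvest biomass = survivors * W_f = 41830 * 0.66 = 27607.8 kg

27607.8 kg


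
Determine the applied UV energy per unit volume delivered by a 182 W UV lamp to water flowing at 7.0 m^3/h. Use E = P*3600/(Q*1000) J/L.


Energy delivered per hour = 182 W * 3600 s = 655200 J/h
Volume treated per hour = 7.0 m^3/h * 1000 = 7000 L/h
dose = 655200 / 7000 = 93.6 J/L

93.6 J/L


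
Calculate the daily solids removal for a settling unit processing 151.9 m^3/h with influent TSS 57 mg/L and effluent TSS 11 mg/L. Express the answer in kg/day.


Concentration drop: TSS_in - TSS_out = 57 - 11 = 46 mg/L
Hourly solids removed = Q * dTSS = 151.9 m^3/h * 46 mg/L = 6987.4 g/h  (m^3/h * mg/L = g/h)
Daily solids removed = 6987.4 * 24 = 167697.6 g/day
Convert g to kg: 167697.6 / 1000 = 167.6976 kg/day

167.6976 kg/day


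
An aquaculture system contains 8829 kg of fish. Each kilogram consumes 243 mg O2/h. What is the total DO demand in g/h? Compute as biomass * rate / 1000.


Total O2 consumption (mg/h) = 8829 kg * 243 mg/(kg*h) = 2145447 mg/h
Convert to g/h: 2145447 / 1000 = 2145.447 g/h

2145.447 g/h


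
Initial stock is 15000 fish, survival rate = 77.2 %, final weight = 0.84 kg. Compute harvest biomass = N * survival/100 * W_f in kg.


Survivors = 15000 * 77.2/100 = 11580 fish
Harvest biomass = survivors * W_f = 11580 * 0.84 = 9727.2 kg

9727.2 kg


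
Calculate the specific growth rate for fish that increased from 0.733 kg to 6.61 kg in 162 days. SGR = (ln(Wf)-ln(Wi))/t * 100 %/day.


ln(W_f) = ln(6.61) = 1.8885837
ln(W_i) = ln(0.733) = -0.31060958
ln(W_f) - ln(W_i) = 1.8885837 - -0.31060958 = 2.1991933
SGR = 2.1991933 / 162 * 100 = 1.35753 %/day

1.35753 %/day


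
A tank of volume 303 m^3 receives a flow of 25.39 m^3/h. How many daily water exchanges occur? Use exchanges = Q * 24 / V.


Daily flow volume = 25.39 m^3/h * 24 h = 609.36 m^3/day
Exchanges = daily flow / tank volume = 609.36 / 303 = 2.01109 exchanges/day

2.01109 exchanges/day


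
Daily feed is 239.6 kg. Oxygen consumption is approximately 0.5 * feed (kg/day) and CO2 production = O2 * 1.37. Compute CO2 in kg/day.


O2 = 239.6 * 0.5 = 119.8
CO2 = 119.8 * 1.37 = 164.126

164.126 kg/day


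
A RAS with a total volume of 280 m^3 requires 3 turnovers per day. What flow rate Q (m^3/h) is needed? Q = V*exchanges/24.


Daily recirculation volume = 280 m^3 * 3 = 840 m^3/day
Flow rate Q = daily volume / 24 h = 840 / 24 = 35 m^3/h

35 m^3/h


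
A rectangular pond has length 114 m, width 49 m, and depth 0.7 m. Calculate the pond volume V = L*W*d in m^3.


Base area = L * W = 114 * 49 = 5586 m^2
Volume = area * depth = 5586 * 0.7 = 3910.2 m^3

3910.2 m^3


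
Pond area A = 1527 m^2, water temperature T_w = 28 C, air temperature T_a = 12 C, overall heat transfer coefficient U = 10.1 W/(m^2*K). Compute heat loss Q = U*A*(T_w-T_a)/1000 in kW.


Temperature difference dT = 28 - 12 = 16 K
Heat loss (W) = U * A * dT = 10.1 * 1527 * 16 = 246763.2 W
Convert to kW: 246763.2 / 1000 = 246.7632 kW

246.7632 kW


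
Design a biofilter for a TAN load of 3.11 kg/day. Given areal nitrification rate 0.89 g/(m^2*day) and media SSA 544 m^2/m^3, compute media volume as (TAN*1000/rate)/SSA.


A = 3.11*1000 / 0.89 = 3494.382 m^2
V = 3494.382 / 544 = 6.4235

6.4235 m^3


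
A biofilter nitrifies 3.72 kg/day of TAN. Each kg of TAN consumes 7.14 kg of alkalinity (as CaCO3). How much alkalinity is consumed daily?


Alkalinity factor: 7.14 kg CaCO3 consumed per kg TAN nitrified
alk = 3.72 kg TAN * 7.14 = 26.5608 kg CaCO3/day

26.5608 kg CaCO3/day


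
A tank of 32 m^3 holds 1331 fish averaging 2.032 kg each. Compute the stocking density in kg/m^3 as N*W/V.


Total biomass = 1331 fish * 2.032 kg = 2704.592 kg
Density = total biomass / volume = 2704.592 / 32 = 84.5185 kg/m^3

84.5185 kg/m^3


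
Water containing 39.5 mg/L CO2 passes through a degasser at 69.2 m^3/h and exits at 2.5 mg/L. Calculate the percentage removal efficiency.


CO2_out / CO2_in = 2.5 / 39.5 = 0.063291139
Fraction remaining = 0.063291139
efficiency = (1 - 0.063291139) * 100 = 93.6709 %

93.6709 %


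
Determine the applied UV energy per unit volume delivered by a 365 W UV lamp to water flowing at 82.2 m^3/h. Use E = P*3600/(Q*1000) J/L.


Energy delivered per hour = 365 W * 3600 s = 1314000 J/h
Volume treated per hour = 82.2 m^3/h * 1000 = 82200 L/h
dose = 1314000 / 82200 = 15.9854 J/L

15.9854 J/L


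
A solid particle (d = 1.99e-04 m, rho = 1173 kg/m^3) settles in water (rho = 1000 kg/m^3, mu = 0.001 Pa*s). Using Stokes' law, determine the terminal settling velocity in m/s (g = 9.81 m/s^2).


Density difference: rho_p - rho_f = 1173 - 1000 = 173 kg/m^3
d^2 = (1.99e-04)^2 = 3.9601e-08 m^2
Numerator = (rho_p - rho_f) * g * d^2 = 173 * 9.81 * 3.9601e-08 = 6.7208045e-05
Denominator = 18 * mu = 18 * 0.001 = 0.018
v_s = 6.7208045e-05 / 0.018 = 0.00373378 m/s
Check: Re = rho_f * v_s * d / mu = 1000 * 0.00373378 * 1.99e-04 / 0.001 = 0.743 < 1, so Stokes' law applies.

0.00373378 m/s


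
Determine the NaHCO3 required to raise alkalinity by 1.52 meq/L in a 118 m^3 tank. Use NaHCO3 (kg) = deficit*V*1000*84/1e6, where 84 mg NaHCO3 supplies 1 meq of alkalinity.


Tank volume in L = 118 m^3 * 1000 = 118000 L
Total meq required = 1.52 meq/L * 118000 L = 179360 meq
NaHCO3 mass = 179360 meq * 84 mg/meq / 1e6 = 15.0662 kg

15.0662 kg


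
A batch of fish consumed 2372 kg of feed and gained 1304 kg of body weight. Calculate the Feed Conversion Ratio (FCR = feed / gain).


FCR = feed consumed / weight gained
FCR = 2372 kg / 1304 kg = 1.81902

1.81902


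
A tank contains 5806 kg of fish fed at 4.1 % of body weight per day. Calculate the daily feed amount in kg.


Feeding rate fraction = 4.1% / 100 = 0.041
Daily feed = 5806 kg * 0.041 = 238.046 kg/day

238.046 kg/day


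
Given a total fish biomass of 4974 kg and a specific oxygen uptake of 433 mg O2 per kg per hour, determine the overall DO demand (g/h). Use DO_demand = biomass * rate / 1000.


Total O2 consumption (mg/h) = 4974 kg * 433 mg/(kg*h) = 2153742 mg/h
Convert to g/h: 2153742 / 1000 = 2153.742 g/h

2153.742 g/h


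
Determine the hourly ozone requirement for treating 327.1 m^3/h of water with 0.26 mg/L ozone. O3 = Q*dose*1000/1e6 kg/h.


O3 demand (mg/h) = Q * dose * 1000 = 327.1 * 0.26 * 1000 = 85046 mg/h
Convert mg to kg: 85046 / 1e6 = 0.085046 kg/h

0.085046 kg/h


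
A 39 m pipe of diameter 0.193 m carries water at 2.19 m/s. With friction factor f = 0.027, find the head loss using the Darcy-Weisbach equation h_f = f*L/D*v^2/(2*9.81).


v^2 = 2.19^2 = 4.7961 m^2/s^2
L/D = 39/0.193 = 202.07254
h_f = f*(L/D)*v^2/(2g) = 0.027 * 202.07254 * 4.7961 / 19.62 = 1.33371 m

1.33371 m


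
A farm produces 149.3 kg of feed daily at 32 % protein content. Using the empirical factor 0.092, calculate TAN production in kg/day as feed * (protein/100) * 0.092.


Protein in feed = 149.3 * 32/100 = 47.776 kg/day
TAN = protein * 0.092 = 47.776 * 0.092 = 4.395392 kg/day

4.395392 kg/day


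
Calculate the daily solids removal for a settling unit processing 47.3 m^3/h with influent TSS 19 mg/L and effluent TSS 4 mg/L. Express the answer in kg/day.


Concentration drop: TSS_in - TSS_out = 19 - 4 = 15 mg/L
Hourly solids removed = Q * dTSS = 47.3 m^3/h * 15 mg/L = 709.5 g/h  (m^3/h * mg/L = g/h)
Daily solids removed = 709.5 * 24 = 17028 g/day
Convert g to kg: 17028 / 1000 = 17.028 kg/day

17.028 kg/day


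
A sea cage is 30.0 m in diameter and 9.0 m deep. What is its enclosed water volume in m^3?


r = d/2 = 30.0/2 = 15 m
Base area = pi*r^2 = pi*15^2 = 706.85835 m^2
Volume = 706.85835 * 9.0 = 6361.73 m^3

6361.73 m^3


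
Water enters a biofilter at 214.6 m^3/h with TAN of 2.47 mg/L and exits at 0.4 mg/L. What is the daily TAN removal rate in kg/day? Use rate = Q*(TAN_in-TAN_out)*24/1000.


Concentration drop: TAN_in - TAN_out = 2.47 - 0.4 = 2.07 mg/L
Hourly TAN removed = Q * dTAN = 214.6 m^3/h * 2.07 mg/L = 444.222 g/h  (m^3/h * mg/L = g/h)
Daily TAN removed = 444.222 * 24 = 10661.328 g/day
Convert to kg/day: 10661.328 / 1000 = 10.661328 kg/day

10.661328 kg/day


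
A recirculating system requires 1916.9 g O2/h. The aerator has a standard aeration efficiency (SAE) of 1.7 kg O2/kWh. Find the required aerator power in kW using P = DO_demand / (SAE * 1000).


SAE in g O2/kWh = 1.7 * 1000 = 1700 g/kWh
P = DO_demand / SAE_g = 1916.9 / 1700 = 1.12759 kW

1.12759 kW


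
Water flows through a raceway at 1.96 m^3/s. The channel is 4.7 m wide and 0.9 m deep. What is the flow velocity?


Cross-sectional area = W * d = 4.7 * 0.9 = 4.23 m^2
Velocity = Q / A = 1.96 / 4.23 = 0.463357 m/s

0.463357 m/s


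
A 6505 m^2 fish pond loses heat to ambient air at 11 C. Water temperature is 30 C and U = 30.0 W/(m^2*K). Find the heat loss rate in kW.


Temperature difference dT = 30 - 11 = 19 K
Heat loss (W) = U * A * dT = 30.0 * 6505 * 19 = 3707850 W
Convert to kW: 3707850 / 1000 = 3707.85 kW

3707.85 kW


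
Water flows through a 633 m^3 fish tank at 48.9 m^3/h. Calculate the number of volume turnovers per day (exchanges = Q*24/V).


Daily flow volume = 48.9 m^3/h * 24 h = 1173.6 m^3/day
Exchanges = daily flow / tank volume = 1173.6 / 633 = 1.85403 exchanges/day

1.85403 exchanges/day


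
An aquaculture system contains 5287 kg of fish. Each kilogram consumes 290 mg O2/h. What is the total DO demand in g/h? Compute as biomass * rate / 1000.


Total O2 consumption (mg/h) = 5287 kg * 290 mg/(kg*h) = 1533230 mg/h
Convert to g/h: 1533230 / 1000 = 1533.23 g/h

1533.23 g/h


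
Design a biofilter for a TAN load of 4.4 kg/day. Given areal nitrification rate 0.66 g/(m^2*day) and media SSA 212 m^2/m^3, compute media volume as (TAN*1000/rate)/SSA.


A = 4.4*1000 / 0.66 = 6666.6667 m^2
V = 6666.6667 / 212 = 31.4465

31.4465 m^3


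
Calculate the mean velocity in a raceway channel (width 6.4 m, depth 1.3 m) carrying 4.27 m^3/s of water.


Cross-sectional area = W * d = 6.4 * 1.3 = 8.32 m^2
Velocity = Q / A = 4.27 / 8.32 = 0.513221 m/s

0.513221 m/s


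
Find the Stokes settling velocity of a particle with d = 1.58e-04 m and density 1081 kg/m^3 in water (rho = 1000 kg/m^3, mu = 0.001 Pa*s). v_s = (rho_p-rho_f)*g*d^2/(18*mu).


Density difference: rho_p - rho_f = 1081 - 1000 = 81 kg/m^3
d^2 = (1.58e-04)^2 = 2.4964e-08 m^2
Numerator = (rho_p - rho_f) * g * d^2 = 81 * 9.81 * 2.4964e-08 = 1.9836644e-05
Denominator = 18 * mu = 18 * 0.001 = 0.018
v_s = 1.9836644e-05 / 0.018 = 0.00110204 m/s
Check: Re = rho_f * v_s * d / mu = 1000 * 0.00110204 * 1.58e-04 / 0.001 = 0.174 < 1, so Stokes' law applies.

0.00110204 m/s


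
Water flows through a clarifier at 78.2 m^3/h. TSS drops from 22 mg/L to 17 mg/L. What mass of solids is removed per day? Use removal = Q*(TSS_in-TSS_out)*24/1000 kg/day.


Concentration drop: TSS_in - TSS_out = 22 - 17 = 5 mg/L
Hourly solids removed = Q * dTSS = 78.2 m^3/h * 5 mg/L = 391 g/h  (m^3/h * mg/L = g/h)
Daily solids removed = 391 * 24 = 9384 g/day
Convert g to kg: 9384 / 1000 = 9.384 kg/day

9.384 kg/day


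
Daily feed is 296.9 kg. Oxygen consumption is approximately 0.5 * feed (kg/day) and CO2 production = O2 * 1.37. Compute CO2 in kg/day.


O2 = 296.9 * 0.5 = 148.45
CO2 = 148.45 * 1.37 = 203.3765

203.3765 kg/day


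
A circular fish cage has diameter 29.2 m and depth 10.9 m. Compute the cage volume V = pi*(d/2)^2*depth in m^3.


r = d/2 = 29.2/2 = 14.6 m
Base area = pi*r^2 = pi*14.6^2 = 669.66189 m^2
Volume = 669.66189 * 10.9 = 7299.31 m^3

7299.31 m^3


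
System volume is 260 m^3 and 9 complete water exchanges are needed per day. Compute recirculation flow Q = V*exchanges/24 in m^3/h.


Daily recirculation volume = 260 m^3 * 9 = 2340 m^3/day
Flow rate Q = daily volume / 24 h = 2340 / 24 = 97.5 m^3/h

97.5 m^3/h


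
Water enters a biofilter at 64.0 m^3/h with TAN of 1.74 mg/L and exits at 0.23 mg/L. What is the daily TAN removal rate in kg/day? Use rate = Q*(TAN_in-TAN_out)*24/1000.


Concentration drop: TAN_in - TAN_out = 1.74 - 0.23 = 1.51 mg/L
Hourly TAN removed = Q * dTAN = 64.0 m^3/h * 1.51 mg/L = 96.64 g/h  (m^3/h * mg/L = g/h)
Daily TAN removed = 96.64 * 24 = 2319.36 g/day
Convert to kg/day: 2319.36 / 1000 = 2.31936 kg/day

2.31936 kg/day


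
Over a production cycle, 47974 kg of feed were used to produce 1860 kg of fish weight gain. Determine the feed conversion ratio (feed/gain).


FCR = feed consumed / weight gained
FCR = 47974 kg / 1860 kg = 25.7925

25.7925


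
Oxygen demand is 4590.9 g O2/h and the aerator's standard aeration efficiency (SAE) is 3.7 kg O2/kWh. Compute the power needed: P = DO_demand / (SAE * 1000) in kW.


SAE in g O2/kWh = 3.7 * 1000 = 3700 g/kWh
P = DO_demand / SAE_g = 4590.9 / 3700 = 1.24078 kW

1.24078 kW


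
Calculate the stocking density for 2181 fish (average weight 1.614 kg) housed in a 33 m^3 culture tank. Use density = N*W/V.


Total biomass = 2181 fish * 1.614 kg = 3520.134 kg
Density = total biomass / volume = 3520.134 / 33 = 106.671 kg/m^3

106.671 kg/m^3


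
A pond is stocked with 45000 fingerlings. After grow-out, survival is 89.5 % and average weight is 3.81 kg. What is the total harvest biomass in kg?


Survivors = 45000 * 89.5/100 = 40275 fish
Harvest biomass = survivors * W_f = 40275 * 3.81 = 153447.75 kg

153447.75 kg


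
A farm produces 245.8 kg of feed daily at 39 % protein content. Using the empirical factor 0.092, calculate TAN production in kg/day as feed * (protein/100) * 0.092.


Protein in feed = 245.8 * 39/100 = 95.862 kg/day
TAN = protein * 0.092 = 95.862 * 0.092 = 8.819304 kg/day

8.819304 kg/day


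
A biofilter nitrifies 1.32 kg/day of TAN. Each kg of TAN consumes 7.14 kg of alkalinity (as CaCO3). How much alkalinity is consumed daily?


Alkalinity factor: 7.14 kg CaCO3 consumed per kg TAN nitrified
alk = 1.32 kg TAN * 7.14 = 9.4248 kg CaCO3/day

9.4248 kg CaCO3/day


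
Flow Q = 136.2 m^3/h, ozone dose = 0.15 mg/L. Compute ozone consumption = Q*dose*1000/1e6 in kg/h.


O3 demand (mg/h) = Q * dose * 1000 = 136.2 * 0.15 * 1000 = 20430 mg/h
Convert mg to kg: 20430 / 1e6 = 0.02043 kg/h

0.02043 kg/h


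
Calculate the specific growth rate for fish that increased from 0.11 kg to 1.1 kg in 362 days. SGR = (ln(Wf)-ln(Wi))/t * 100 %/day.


ln(W_f) = ln(1.1) = 0.09531018
ln(W_i) = ln(0.11) = -2.2072749
ln(W_f) - ln(W_i) = 0.09531018 - -2.2072749 = 2.3025851
SGR = 2.3025851 / 362 * 100 = 0.636073 %/day

0.636073 %/day


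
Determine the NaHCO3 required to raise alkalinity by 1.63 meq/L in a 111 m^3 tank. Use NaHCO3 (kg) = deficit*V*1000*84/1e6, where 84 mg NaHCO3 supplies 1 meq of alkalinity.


Tank volume in L = 111 m^3 * 1000 = 111000 L
Total meq required = 1.63 meq/L * 111000 L = 180930 meq
NaHCO3 mass = 180930 meq * 84 mg/meq / 1e6 = 15.1981 kg

15.1981 kg


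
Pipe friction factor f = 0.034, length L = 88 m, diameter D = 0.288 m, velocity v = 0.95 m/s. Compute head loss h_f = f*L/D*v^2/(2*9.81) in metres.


v^2 = 0.95^2 = 0.9025 m^2/s^2
L/D = 88/0.288 = 305.55556
h_f = f*(L/D)*v^2/(2g) = 0.034 * 305.55556 * 0.9025 / 19.62 = 0.477878 m

0.477878 m


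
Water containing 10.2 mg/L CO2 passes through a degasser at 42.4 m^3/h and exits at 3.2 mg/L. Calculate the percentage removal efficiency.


CO2_out / CO2_in = 3.2 / 10.2 = 0.31372549
Fraction remaining = 0.31372549
efficiency = (1 - 0.31372549) * 100 = 68.6275 %

68.6275 %


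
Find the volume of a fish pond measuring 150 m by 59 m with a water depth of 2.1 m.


Base area = L * W = 150 * 59 = 8850 m^2
Volume = area * depth = 8850 * 2.1 = 18585 m^3

18585 m^3


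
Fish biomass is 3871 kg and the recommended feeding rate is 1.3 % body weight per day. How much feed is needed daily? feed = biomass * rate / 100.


Feeding rate fraction = 1.3% / 100 = 0.013
Daily feed = 3871 kg * 0.013 = 50.323 kg/day

50.323 kg/day


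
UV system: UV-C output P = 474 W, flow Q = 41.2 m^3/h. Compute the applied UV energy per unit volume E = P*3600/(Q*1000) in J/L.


Energy delivered per hour = 474 W * 3600 s = 1706400 J/h
Volume treated per hour = 41.2 m^3/h * 1000 = 41200 L/h
dose = 1706400 / 41200 = 41.4175 J/L

41.4175 J/L


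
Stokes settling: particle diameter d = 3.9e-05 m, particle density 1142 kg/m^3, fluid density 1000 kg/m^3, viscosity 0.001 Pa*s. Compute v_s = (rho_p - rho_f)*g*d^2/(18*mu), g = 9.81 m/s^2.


Density difference: rho_p - rho_f = 1142 - 1000 = 142 kg/m^3
d^2 = (3.9e-05)^2 = 1.521e-09 m^2
Numerator = (rho_p - rho_f) * g * d^2 = 142 * 9.81 * 1.521e-09 = 2.1187834e-06
Denominator = 18 * mu = 18 * 0.001 = 0.018
v_s = 2.1187834e-06 / 0.018 = 1.1771e-04 m/s
Check: Re = rho_f * v_s * d / mu = 1000 * 1.1771e-04 * 3.9e-05 / 0.001 = 0.00459 < 1, so Stokes' law applies.

1.1771e-04 m/s


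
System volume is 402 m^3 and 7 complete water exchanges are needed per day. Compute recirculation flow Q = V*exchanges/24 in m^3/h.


Daily recirculation volume = 402 m^3 * 7 = 2814 m^3/day
Flow rate Q = daily volume / 24 h = 2814 / 24 = 117.25 m^3/h

117.25 m^3/h


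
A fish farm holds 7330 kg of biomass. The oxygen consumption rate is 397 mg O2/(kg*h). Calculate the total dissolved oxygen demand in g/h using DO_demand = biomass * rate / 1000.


Total O2 consumption (mg/h) = 7330 kg * 397 mg/(kg*h) = 2910010 mg/h
Convert to g/h: 2910010 / 1000 = 2910.01 g/h

2910.01 g/h


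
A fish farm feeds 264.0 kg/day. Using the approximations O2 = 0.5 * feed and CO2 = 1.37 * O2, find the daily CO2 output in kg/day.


O2 = 264.0 * 0.5 = 132
CO2 = 132 * 1.37 = 180.84

180.84 kg/day


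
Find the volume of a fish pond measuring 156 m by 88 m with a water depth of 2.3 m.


Base area = L * W = 156 * 88 = 13728 m^2
Volume = area * depth = 13728 * 2.3 = 31574.4 m^3

31574.4 m^3


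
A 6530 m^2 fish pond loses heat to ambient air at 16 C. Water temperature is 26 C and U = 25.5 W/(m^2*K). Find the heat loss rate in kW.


Temperature difference dT = 26 - 16 = 10 K
Heat loss (W) = U * A * dT = 25.5 * 6530 * 10 = 1665150 W
Convert to kW: 1665150 / 1000 = 1665.15 kW

1665.15 kW


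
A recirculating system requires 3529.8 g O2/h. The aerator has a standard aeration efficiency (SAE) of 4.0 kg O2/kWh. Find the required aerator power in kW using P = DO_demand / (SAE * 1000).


SAE in g O2/kWh = 4.0 * 1000 = 4000 g/kWh
P = DO_demand / SAE_g = 3529.8 / 4000 = 0.88245 kW

0.88245 kW


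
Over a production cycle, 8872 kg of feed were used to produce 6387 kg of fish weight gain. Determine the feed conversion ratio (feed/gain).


FCR = feed consumed / weight gained
FCR = 8872 kg / 6387 kg = 1.38907

1.38907


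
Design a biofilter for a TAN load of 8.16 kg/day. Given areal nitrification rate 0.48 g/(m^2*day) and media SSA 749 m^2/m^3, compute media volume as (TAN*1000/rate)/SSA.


A = 8.16*1000 / 0.48 = 17000 m^2
V = 17000 / 749 = 22.6969

22.6969 m^3


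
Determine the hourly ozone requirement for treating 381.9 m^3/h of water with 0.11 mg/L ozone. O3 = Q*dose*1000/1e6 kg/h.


O3 demand (mg/h) = Q * dose * 1000 = 381.9 * 0.11 * 1000 = 42009 mg/h
Convert mg to kg: 42009 / 1e6 = 0.042009 kg/h

0.042009 kg/h


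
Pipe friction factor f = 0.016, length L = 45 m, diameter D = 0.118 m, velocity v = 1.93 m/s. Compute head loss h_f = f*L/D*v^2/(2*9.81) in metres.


v^2 = 1.93^2 = 3.7249 m^2/s^2
L/D = 45/0.118 = 381.35593
h_f = f*(L/D)*v^2/(2g) = 0.016 * 381.35593 * 3.7249 / 19.62 = 1.15842 m

1.15842 m


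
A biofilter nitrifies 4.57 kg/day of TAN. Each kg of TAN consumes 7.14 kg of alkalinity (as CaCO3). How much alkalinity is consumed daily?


Alkalinity factor: 7.14 kg CaCO3 consumed per kg TAN nitrified
alk = 4.57 kg TAN * 7.14 = 32.6298 kg CaCO3/day

32.6298 kg CaCO3/day


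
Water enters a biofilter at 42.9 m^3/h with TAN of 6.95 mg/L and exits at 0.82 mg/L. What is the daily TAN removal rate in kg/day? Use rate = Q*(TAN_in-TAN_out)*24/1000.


Concentration drop: TAN_in - TAN_out = 6.95 - 0.82 = 6.13 mg/L
Hourly TAN removed = Q * dTAN = 42.9 m^3/h * 6.13 mg/L = 262.977 g/h  (m^3/h * mg/L = g/h)
Daily TAN removed = 262.977 * 24 = 6311.448 g/day
Convert to kg/day: 6311.448 / 1000 = 6.311448 kg/day

6.311448 kg/day


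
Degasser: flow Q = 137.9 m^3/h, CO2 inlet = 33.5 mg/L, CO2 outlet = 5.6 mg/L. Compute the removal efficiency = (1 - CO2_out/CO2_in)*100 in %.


CO2_out / CO2_in = 5.6 / 33.5 = 0.16716418
Fraction remaining = 0.16716418
efficiency = (1 - 0.16716418) * 100 = 83.2836 %

83.2836 %


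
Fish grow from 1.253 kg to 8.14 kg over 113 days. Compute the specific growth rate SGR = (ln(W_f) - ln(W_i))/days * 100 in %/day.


ln(W_f) = ln(8.14) = 2.0967902
ln(W_i) = ln(1.253) = 0.22554068
ln(W_f) - ln(W_i) = 2.0967902 - 0.22554068 = 1.8712495
SGR = 1.8712495 / 113 * 100 = 1.65597 %/day

1.65597 %/day


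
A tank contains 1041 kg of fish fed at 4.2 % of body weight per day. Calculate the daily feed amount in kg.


Feeding rate fraction = 4.2% / 100 = 0.042
Daily feed = 1041 kg * 0.042 = 43.722 kg/day

43.722 kg/day


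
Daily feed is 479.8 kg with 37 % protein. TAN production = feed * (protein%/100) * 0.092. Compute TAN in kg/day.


Protein in feed = 479.8 * 37/100 = 177.526 kg/day
TAN = protein * 0.092 = 177.526 * 0.092 = 16.332392 kg/day

16.332392 kg/day


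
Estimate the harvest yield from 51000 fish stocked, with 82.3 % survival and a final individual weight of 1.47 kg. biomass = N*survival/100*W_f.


Survivors = 51000 * 82.3/100 = 41973 fish
Harvest biomass = survivors * W_f = 41973 * 1.47 = 61700.31 kg

61700.31 kg


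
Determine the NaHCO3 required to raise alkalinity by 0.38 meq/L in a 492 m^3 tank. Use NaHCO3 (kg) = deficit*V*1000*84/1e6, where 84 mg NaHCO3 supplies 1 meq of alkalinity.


Tank volume in L = 492 m^3 * 1000 = 492000 L
Total meq required = 0.38 meq/L * 492000 L = 186960 meq
NaHCO3 mass = 186960 meq * 84 mg/meq / 1e6 = 15.7046 kg

15.7046 kg


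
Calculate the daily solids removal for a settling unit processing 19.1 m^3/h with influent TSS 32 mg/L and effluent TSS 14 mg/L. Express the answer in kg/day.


Concentration drop: TSS_in - TSS_out = 32 - 14 = 18 mg/L
Hourly solids removed = Q * dTSS = 19.1 m^3/h * 18 mg/L = 343.8 g/h  (m^3/h * mg/L = g/h)
Daily solids removed = 343.8 * 24 = 8251.2 g/day
Convert g to kg: 8251.2 / 1000 = 8.2512 kg/day

8.2512 kg/day


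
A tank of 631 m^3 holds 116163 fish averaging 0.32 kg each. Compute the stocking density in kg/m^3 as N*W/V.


Total biomass = 116163 fish * 0.32 kg = 37172.16 kg
Density = total biomass / volume = 37172.16 / 631 = 58.9099 kg/m^3

58.9099 kg/m^3


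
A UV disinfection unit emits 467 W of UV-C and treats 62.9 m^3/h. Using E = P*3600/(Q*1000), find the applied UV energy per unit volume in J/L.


Energy delivered per hour = 467 W * 3600 s = 1681200 J/h
Volume treated per hour = 62.9 m^3/h * 1000 = 62900 L/h
dose = 1681200 / 62900 = 26.7281 J/L

26.7281 J/L


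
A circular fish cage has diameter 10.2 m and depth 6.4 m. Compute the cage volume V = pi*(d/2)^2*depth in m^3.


r = d/2 = 10.2/2 = 5.1 m
Base area = pi*r^2 = pi*5.1^2 = 81.712825 m^2
Volume = 81.712825 * 6.4 = 522.962 m^3

522.962 m^3


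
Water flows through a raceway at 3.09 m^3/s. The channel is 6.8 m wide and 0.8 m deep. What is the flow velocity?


Cross-sectional area = W * d = 6.8 * 0.8 = 5.44 m^2
Velocity = Q / A = 3.09 / 5.44 = 0.568015 m/s

0.568015 m/s


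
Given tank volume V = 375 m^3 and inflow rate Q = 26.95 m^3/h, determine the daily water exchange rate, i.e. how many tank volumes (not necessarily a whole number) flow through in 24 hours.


Daily flow volume = 26.95 m^3/h * 24 h = 646.8 m^3/day
Exchanges = daily flow / tank volume = 646.8 / 375 = 1.7248 exchanges/day

1.7248 exchanges/day


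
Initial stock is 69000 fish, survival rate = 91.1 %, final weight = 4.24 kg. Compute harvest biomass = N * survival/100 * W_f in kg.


Survivors = 69000 * 91.1/100 = 62859 fish
Harvest biomass = survivors * W_f = 62859 * 4.24 = 266522.16 kg

266522.16 kg


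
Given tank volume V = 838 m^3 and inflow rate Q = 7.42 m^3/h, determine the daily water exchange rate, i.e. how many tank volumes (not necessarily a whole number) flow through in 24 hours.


Daily flow volume = 7.42 m^3/h * 24 h = 178.08 m^3/day
Exchanges = daily flow / tank volume = 178.08 / 838 = 0.212506 exchanges/day

0.212506 exchanges/day


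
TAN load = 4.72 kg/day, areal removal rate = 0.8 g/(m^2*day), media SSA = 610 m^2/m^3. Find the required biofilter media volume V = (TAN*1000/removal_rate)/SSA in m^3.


A = 4.72*1000 / 0.8 = 5900 m^2
V = 5900 / 610 = 9.67213

9.67213 m^3


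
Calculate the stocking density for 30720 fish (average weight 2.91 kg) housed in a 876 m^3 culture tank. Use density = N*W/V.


Total biomass = 30720 fish * 2.91 kg = 89395.2 kg
Density = total biomass / volume = 89395.2 / 876 = 102.049 kg/m^3

102.049 kg/m^3


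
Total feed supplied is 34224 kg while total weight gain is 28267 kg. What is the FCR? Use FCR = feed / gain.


FCR = feed consumed / weight gained
FCR = 34224 kg / 28267 kg = 1.21074

1.21074


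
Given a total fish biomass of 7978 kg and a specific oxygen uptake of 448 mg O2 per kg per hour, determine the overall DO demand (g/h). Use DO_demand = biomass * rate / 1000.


Total O2 consumption (mg/h) = 7978 kg * 448 mg/(kg*h) = 3574144 mg/h
Convert to g/h: 3574144 / 1000 = 3574.144 g/h

3574.144 g/h


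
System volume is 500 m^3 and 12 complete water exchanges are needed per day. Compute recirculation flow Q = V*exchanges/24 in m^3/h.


Daily recirculation volume = 500 m^3 * 12 = 6000 m^3/day
Flow rate Q = daily volume / 24 h = 6000 / 24 = 250 m^3/h

250 m^3/h


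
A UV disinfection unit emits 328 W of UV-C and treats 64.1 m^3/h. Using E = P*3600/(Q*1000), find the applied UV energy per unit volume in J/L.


Energy delivered per hour = 328 W * 3600 s = 1180800 J/h
Volume treated per hour = 64.1 m^3/h * 1000 = 64100 L/h
dose = 1180800 / 64100 = 18.4212 J/L

18.4212 J/L


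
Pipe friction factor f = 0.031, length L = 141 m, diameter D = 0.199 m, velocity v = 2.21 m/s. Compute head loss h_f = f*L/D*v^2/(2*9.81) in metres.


v^2 = 2.21^2 = 4.8841 m^2/s^2
L/D = 141/0.199 = 708.54271
h_f = f*(L/D)*v^2/(2g) = 0.031 * 708.54271 * 4.8841 / 19.62 = 5.46781 m

5.46781 m


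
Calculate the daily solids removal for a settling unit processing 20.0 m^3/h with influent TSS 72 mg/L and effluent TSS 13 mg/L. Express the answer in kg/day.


Concentration drop: TSS_in - TSS_out = 72 - 13 = 59 mg/L
Hourly solids removed = Q * dTSS = 20.0 m^3/h * 59 mg/L = 1180 g/h  (m^3/h * mg/L = g/h)
Daily solids removed = 1180 * 24 = 28320 g/day
Convert g to kg: 28320 / 1000 = 28.32 kg/day

28.32 kg/day


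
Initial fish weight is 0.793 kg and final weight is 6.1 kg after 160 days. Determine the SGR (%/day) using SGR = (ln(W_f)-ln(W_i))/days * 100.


ln(W_f) = ln(6.1) = 1.8082888
ln(W_i) = ln(0.793) = -0.23193206
ln(W_f) - ln(W_i) = 1.8082888 - -0.23193206 = 2.0402209
SGR = 2.0402209 / 160 * 100 = 1.27514 %/day

1.27514 %/day


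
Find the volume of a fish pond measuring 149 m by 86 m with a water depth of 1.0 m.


Base area = L * W = 149 * 86 = 12814 m^2
Volume = area * depth = 12814 * 1.0 = 12814 m^3

12814 m^3


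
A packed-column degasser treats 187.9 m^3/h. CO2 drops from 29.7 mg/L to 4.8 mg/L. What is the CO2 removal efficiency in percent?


CO2_out / CO2_in = 4.8 / 29.7 = 0.16161616
Fraction remaining = 0.16161616
efficiency = (1 - 0.16161616) * 100 = 83.8384 %

83.8384 %


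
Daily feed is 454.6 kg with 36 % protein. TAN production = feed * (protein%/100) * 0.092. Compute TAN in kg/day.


Protein in feed = 454.6 * 36/100 = 163.656 kg/day
TAN = protein * 0.092 = 163.656 * 0.092 = 15.056352 kg/day

15.056352 kg/day


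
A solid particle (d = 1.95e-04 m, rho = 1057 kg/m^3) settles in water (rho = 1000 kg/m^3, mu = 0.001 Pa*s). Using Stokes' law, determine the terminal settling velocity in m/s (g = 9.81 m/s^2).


Density difference: rho_p - rho_f = 1057 - 1000 = 57 kg/m^3
d^2 = (1.95e-04)^2 = 3.8025e-08 m^2
Numerator = (rho_p - rho_f) * g * d^2 = 57 * 9.81 * 3.8025e-08 = 2.1262439e-05
Denominator = 18 * mu = 18 * 0.001 = 0.018
v_s = 2.1262439e-05 / 0.018 = 0.00118125 m/s
Check: Re = rho_f * v_s * d / mu = 1000 * 0.00118125 * 1.95e-04 / 0.001 = 0.23 < 1, so Stokes' law applies.

0.00118125 m/s


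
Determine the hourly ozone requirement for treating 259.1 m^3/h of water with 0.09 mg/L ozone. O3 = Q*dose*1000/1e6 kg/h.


O3 demand (mg/h) = Q * dose * 1000 = 259.1 * 0.09 * 1000 = 23319 mg/h
Convert mg to kg: 23319 / 1e6 = 0.023319 kg/h

0.023319 kg/h


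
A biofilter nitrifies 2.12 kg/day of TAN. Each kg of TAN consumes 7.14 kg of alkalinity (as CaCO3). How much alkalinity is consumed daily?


Alkalinity factor: 7.14 kg CaCO3 consumed per kg TAN nitrified
alk = 2.12 kg TAN * 7.14 = 15.1368 kg CaCO3/day

15.1368 kg CaCO3/day


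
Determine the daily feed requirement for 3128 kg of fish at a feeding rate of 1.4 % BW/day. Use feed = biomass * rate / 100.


Feeding rate fraction = 1.4% / 100 = 0.014
Daily feed = 3128 kg * 0.014 = 43.792 kg/day

43.792 kg/day


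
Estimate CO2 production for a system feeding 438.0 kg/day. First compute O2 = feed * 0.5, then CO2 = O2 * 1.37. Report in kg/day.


O2 = 438.0 * 0.5 = 219
CO2 = 219 * 1.37 = 300.03

300.03 kg/day


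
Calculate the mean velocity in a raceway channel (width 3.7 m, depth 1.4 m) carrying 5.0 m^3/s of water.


Cross-sectional area = W * d = 3.7 * 1.4 = 5.18 m^2
Velocity = Q / A = 5.0 / 5.18 = 0.965251 m/s

0.965251 m/s


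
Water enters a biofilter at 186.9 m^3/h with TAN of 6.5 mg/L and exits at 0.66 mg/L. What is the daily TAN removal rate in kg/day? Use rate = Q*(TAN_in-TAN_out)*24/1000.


Concentration drop: TAN_in - TAN_out = 6.5 - 0.66 = 5.84 mg/L
Hourly TAN removed = Q * dTAN = 186.9 m^3/h * 5.84 mg/L = 1091.496 g/h  (m^3/h * mg/L = g/h)
Daily TAN removed = 1091.496 * 24 = 26195.904 g/day
Convert to kg/day: 26195.904 / 1000 = 26.195904 kg/day

26.195904 kg/day


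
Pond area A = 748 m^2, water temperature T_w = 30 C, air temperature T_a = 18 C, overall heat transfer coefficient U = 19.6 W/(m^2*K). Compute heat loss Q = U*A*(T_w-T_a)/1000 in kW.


Temperature difference dT = 30 - 18 = 12 K
Heat loss (W) = U * A * dT = 19.6 * 748 * 12 = 175929.6 W
Convert to kW: 175929.6 / 1000 = 175.9296 kW

175.9296 kW


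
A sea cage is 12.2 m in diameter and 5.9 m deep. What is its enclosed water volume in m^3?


r = d/2 = 12.2/2 = 6.1 m
Base area = pi*r^2 = pi*6.1^2 = 116.89866 m^2
Volume = 116.89866 * 5.9 = 689.702 m^3

689.702 m^3


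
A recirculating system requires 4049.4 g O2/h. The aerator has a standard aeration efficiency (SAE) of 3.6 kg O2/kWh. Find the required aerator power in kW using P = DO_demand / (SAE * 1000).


SAE in g O2/kWh = 3.6 * 1000 = 3600 g/kWh
P = DO_demand / SAE_g = 4049.4 / 3600 = 1.12483 kW

1.12483 kW


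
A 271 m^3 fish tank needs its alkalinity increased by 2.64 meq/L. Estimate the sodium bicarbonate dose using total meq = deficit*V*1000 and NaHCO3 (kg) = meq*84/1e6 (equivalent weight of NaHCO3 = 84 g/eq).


Tank volume in L = 271 m^3 * 1000 = 271000 L
Total meq required = 2.64 meq/L * 271000 L = 715440 meq
NaHCO3 mass = 715440 meq * 84 mg/meq / 1e6 = 60.097 kg

60.097 kg


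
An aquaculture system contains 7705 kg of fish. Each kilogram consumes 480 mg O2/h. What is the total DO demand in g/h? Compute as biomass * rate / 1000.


Total O2 consumption (mg/h) = 7705 kg * 480 mg/(kg*h) = 3698400 mg/h
Convert to g/h: 3698400 / 1000 = 3698.4 g/h

3698.4 g/h


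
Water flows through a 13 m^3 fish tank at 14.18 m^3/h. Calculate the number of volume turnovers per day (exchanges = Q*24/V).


Daily flow volume = 14.18 m^3/h * 24 h = 340.32 m^3/day
Exchanges = daily flow / tank volume = 340.32 / 13 = 26.1785 exchanges/day

26.1785 exchanges/day


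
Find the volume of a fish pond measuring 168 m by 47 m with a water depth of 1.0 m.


Base area = L * W = 168 * 47 = 7896 m^2
Volume = area * depth = 7896 * 1.0 = 7896 m^3

7896 m^3


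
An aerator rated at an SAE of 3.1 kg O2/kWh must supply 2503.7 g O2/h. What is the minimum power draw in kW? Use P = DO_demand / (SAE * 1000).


SAE in g O2/kWh = 3.1 * 1000 = 3100 g/kWh
P = DO_demand / SAE_g = 2503.7 / 3100 = 0.807645 kW

0.807645 kW


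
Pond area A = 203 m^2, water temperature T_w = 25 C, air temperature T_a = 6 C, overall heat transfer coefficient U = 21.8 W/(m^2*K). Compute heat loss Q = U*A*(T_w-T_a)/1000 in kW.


Temperature difference dT = 25 - 6 = 19 K
Heat loss (W) = U * A * dT = 21.8 * 203 * 19 = 84082.6 W
Convert to kW: 84082.6 / 1000 = 84.0826 kW

84.0826 kW


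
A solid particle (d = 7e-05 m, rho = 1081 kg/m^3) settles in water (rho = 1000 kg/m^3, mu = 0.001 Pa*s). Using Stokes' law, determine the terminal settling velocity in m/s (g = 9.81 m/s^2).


Density difference: rho_p - rho_f = 1081 - 1000 = 81 kg/m^3
d^2 = (7e-05)^2 = 4.9e-09 m^2
Numerator = (rho_p - rho_f) * g * d^2 = 81 * 9.81 * 4.9e-09 = 3.893589e-06
Denominator = 18 * mu = 18 * 0.001 = 0.018
v_s = 3.893589e-06 / 0.018 = 2.1631e-04 m/s
Check: Re = rho_f * v_s * d / mu = 1000 * 2.1631e-04 * 7e-05 / 0.001 = 0.0151 < 1, so Stokes' law applies.

2.1631e-04 m/s


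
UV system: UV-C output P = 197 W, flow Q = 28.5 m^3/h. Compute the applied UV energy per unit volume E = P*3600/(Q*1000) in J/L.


Energy delivered per hour = 197 W * 3600 s = 709200 J/h
Volume treated per hour = 28.5 m^3/h * 1000 = 28500 L/h
dose = 709200 / 28500 = 24.8842 J/L

24.8842 J/L


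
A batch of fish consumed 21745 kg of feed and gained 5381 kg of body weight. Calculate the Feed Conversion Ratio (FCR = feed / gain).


FCR = feed consumed / weight gained
FCR = 21745 kg / 5381 kg = 4.04107

4.04107


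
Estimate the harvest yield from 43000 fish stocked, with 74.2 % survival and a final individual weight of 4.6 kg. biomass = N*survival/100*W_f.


Survivors = 43000 * 74.2/100 = 31906 fish
Harvest biomass = survivors * W_f = 31906 * 4.6 = 146767.6 kg

146767.6 kg


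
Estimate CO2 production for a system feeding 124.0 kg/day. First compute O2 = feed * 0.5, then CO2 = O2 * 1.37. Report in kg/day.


O2 = 124.0 * 0.5 = 62
CO2 = 62 * 1.37 = 84.94

84.94 kg/day


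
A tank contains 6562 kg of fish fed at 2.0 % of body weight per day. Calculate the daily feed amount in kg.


Feeding rate fraction = 2.0% / 100 = 0.02
Daily feed = 6562 kg * 0.02 = 131.24 kg/day

131.24 kg/day


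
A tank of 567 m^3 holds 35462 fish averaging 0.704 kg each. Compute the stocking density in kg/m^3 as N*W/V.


Total biomass = 35462 fish * 0.704 kg = 24965.248 kg
Density = total biomass / volume = 24965.248 / 567 = 44.0304 kg/m^3

44.0304 kg/m^3
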